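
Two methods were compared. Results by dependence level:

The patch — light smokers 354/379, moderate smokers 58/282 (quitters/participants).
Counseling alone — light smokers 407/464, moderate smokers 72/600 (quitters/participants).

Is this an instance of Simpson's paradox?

No

Light smokers: the patch 354/379 = 93.4%, counseling alone 407/464 = 87.7% → the patch
Moderate smokers: the patch 58/282 = 20.6%, counseling alone 72/600 = 12.0% → the patch
Overall: the patch 412/661 = 62.3%, counseling alone 479/1064 = 45.0% → the patch
The patch wins overall and in every dependence group — no reversal.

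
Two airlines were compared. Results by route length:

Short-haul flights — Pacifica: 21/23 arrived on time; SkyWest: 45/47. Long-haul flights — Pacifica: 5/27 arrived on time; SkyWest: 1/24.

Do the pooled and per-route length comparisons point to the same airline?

Short-haul: Pacifica 21/23 = 91.3%, SkyWest 45/47 = 95.7% → SkyWest
Long-haul: Pacifica 5/27 = 18.5%, SkyWest 1/24 = 4.2% → Pacifica
Overall: Pacifica 26/50 = 52.0%, SkyWest 46/71 = 64.8% → SkyWest
Neither sweeps: Pacifica wins 1 of 2 groups, SkyWest wins 1. SkyWest wins overall but not every group — no Simpson reversal.

No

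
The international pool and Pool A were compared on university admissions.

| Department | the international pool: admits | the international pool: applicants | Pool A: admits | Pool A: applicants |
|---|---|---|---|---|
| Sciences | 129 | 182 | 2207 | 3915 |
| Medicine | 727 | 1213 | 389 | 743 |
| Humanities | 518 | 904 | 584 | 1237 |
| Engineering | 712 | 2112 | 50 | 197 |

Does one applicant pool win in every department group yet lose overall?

Sciences: the international pool 129/182 = 70.9%, Pool A 2207/3915 = 56.4% → the international pool
Medicine: the international pool 727/1213 = 59.9%, Pool A 389/743 = 52.4% → the international pool
Humanities: the international pool 518/904 = 57.3%, Pool A 584/1237 = 47.2% → the international pool
Engineering: the international pool 712/2112 = 33.7%, Pool A 50/197 = 25.4% → the international pool
Overall: the international pool 2086/4411 = 47.3%, Pool A 3230/6092 = 53.0% → Pool A
The international pool wins each department group but Pool A wins overall — the comparison reverses. The international pool's applicants skew toward Engineering, which has a lower base rate.

Yes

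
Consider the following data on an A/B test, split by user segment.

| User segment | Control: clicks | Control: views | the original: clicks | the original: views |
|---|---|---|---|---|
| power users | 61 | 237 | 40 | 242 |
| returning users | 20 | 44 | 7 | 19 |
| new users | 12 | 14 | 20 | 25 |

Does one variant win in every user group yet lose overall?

Power users: Control 61/237 = 25.7%, the original 40/242 = 16.5% → Control
Returning users: Control 20/44 = 45.5%, the original 7/19 = 36.8% → Control
New users: Control 12/14 = 85.7%, the original 20/25 = 80.0% → Control
Overall: Control 93/295 = 31.5%, the original 67/286 = 23.4% → Control
Control wins overall and in every user group — no reversal.

No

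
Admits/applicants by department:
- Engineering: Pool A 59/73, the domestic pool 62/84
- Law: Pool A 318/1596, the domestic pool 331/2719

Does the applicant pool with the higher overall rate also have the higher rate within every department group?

Yes

Engineering: Pool A 59/73 = 80.8%, the domestic pool 62/84 = 73.8% → Pool A
Law: Pool A 318/1596 = 19.9%, the domestic pool 331/2719 = 12.2% → Pool A
Overall: Pool A 377/1669 = 22.6%, the domestic pool 393/2803 = 14.0% → Pool A
Pool A wins overall and in every department group — no reversal.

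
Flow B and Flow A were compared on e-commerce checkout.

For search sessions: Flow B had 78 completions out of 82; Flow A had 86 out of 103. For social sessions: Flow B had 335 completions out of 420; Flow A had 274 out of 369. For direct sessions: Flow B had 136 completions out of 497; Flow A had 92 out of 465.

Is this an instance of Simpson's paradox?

Search: Flow B 78/82 = 95.1%, Flow A 86/103 = 83.5% → Flow B
Social: Flow B 335/420 = 79.8%, Flow A 274/369 = 74.3% → Flow B
Direct: Flow B 136/497 = 27.4%, Flow A 92/465 = 19.8% → Flow B
Overall: Flow B 549/999 = 55.0%, Flow A 452/937 = 48.2% → Flow B
Flow B wins overall and in every traffic group — no reversal.

No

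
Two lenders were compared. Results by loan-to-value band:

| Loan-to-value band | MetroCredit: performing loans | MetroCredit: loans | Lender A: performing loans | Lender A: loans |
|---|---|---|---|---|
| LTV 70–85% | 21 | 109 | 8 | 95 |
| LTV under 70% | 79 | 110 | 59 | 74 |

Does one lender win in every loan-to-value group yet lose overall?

No

LTV 70–85%: MetroCredit 21/109 = 19.3%, Lender A 8/95 = 8.4% → MetroCredit
LTV under 70%: MetroCredit 79/110 = 71.8%, Lender A 59/74 = 79.7% → Lender A
Overall: MetroCredit 100/219 = 45.7%, Lender A 67/169 = 39.6% → MetroCredit
Neither sweeps: MetroCredit wins 1 of 2 groups, Lender A wins 1. MetroCredit wins overall but not every group — no Simpson reversal.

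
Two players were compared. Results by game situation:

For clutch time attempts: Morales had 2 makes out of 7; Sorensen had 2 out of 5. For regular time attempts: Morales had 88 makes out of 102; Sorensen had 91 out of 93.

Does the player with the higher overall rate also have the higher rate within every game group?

Yes

Clutch time: Morales 2/7 = 28.6%, Sorensen 2/5 = 40.0% → Sorensen
Regular time: Morales 88/102 = 86.3%, Sorensen 91/93 = 97.8% → Sorensen
Overall: Morales 90/109 = 82.6%, Sorensen 93/98 = 94.9% → Sorensen
Sorensen wins overall and in every game group — no reversal.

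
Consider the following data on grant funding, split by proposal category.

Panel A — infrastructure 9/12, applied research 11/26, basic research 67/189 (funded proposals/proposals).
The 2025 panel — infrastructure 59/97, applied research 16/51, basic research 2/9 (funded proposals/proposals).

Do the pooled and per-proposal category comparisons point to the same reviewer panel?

No

Infrastructure: Panel A 9/12 = 75.0%, the 2025 panel 59/97 = 60.8% → Panel A
Applied research: Panel A 11/26 = 42.3%, the 2025 panel 16/51 = 31.4% → Panel A
Basic research: Panel A 67/189 = 35.4%, the 2025 panel 2/9 = 22.2% → Panel A
Overall: Panel A 87/227 = 38.3%, the 2025 panel 77/157 = 49.0% → the 2025 panel
Panel A wins each proposal group but the 2025 panel wins overall — the comparison reverses. Panel A's proposals skew toward basic research, which has a lower base rate.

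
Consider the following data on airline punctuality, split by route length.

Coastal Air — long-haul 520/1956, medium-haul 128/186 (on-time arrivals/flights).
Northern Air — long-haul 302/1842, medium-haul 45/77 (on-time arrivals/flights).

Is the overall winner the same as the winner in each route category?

Yes

Long-haul: Coastal Air 520/1956 = 26.6%, Northern Air 302/1842 = 16.4% → Coastal Air
Medium-haul: Coastal Air 128/186 = 68.8%, Northern Air 45/77 = 58.4% → Coastal Air
Overall: Coastal Air 648/2142 = 30.3%, Northern Air 347/1919 = 18.1% → Coastal Air
Coastal Air wins overall and in every route group — no reversal.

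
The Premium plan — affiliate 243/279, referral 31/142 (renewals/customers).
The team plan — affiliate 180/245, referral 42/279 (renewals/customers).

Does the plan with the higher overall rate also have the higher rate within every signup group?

Affiliate: the Premium plan 243/279 = 87.1%, the team plan 180/245 = 73.5% → the Premium plan
Referral: the Premium plan 31/142 = 21.8%, the team plan 42/279 = 15.1% → the Premium plan
Overall: the Premium plan 274/421 = 65.1%, the team plan 222/524 = 42.4% → the Premium plan
The Premium plan wins overall and in every signup group — no reversal.

Yes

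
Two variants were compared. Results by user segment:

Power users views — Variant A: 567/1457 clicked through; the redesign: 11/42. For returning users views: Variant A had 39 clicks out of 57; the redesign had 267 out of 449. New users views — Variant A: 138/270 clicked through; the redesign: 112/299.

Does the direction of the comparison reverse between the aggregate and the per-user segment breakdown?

Yes

Power users: Variant A 567/1457 = 38.9%, the redesign 11/42 = 26.2% → Variant A
Returning users: Variant A 39/57 = 68.4%, the redesign 267/449 = 59.5% → Variant A
New users: Variant A 138/270 = 51.1%, the redesign 112/299 = 37.5% → Variant A
Overall: Variant A 744/1784 = 41.7%, the redesign 390/790 = 49.4% → the redesign
Variant A wins each user group but the redesign wins overall — the comparison reverses. Variant A's views skew toward power users, which has a lower base rate.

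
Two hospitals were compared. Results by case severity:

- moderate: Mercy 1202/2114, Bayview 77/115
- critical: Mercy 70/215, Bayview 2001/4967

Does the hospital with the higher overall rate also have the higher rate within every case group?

Moderate: Mercy 1202/2114 = 56.9%, Bayview 77/115 = 67.0% → Bayview
Critical: Mercy 70/215 = 32.6%, Bayview 2001/4967 = 40.3% → Bayview
Overall: Mercy 1272/2329 = 54.6%, Bayview 2078/5082 = 40.9% → Mercy
Bayview wins each case group but Mercy wins overall — the comparison reverses. Bayview's patients skew toward critical, which has a lower base rate.

No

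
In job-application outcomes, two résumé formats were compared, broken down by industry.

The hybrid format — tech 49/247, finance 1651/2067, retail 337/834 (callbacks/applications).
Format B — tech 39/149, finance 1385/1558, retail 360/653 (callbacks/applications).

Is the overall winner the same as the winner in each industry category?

Tech: the hybrid format 49/247 = 19.8%, Format B 39/149 = 26.2% → Format B
Finance: the hybrid format 1651/2067 = 79.9%, Format B 1385/1558 = 88.9% → Format B
Retail: the hybrid format 337/834 = 40.4%, Format B 360/653 = 55.1% → Format B
Overall: the hybrid format 2037/3148 = 64.7%, Format B 1784/2360 = 75.6% → Format B
Format B wins overall and in every industry group — no reversal.

Yes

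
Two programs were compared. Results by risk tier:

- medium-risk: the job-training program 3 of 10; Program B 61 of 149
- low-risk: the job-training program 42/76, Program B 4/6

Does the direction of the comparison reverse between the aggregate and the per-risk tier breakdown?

Yes

Medium-risk: the job-training program 3/10 = 30.0%, Program B 61/149 = 40.9% → Program B
Low-risk: the job-training program 42/76 = 55.3%, Program B 4/6 = 66.7% → Program B
Overall: the job-training program 45/86 = 52.3%, Program B 65/155 = 41.9% → the job-training program
Program B wins each risk group but the job-training program wins overall — the comparison reverses. Program B's participants skew toward medium-risk, which has a lower base rate.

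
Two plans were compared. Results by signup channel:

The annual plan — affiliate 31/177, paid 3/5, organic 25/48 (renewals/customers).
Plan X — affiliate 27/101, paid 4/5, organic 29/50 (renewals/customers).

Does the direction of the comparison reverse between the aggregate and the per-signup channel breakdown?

No

Affiliate: the annual plan 31/177 = 17.5%, Plan X 27/101 = 26.7% → Plan X
Paid: the annual plan 3/5 = 60.0%, Plan X 4/5 = 80.0% → Plan X
Organic: the annual plan 25/48 = 52.1%, Plan X 29/50 = 58.0% → Plan X
Overall: the annual plan 59/230 = 25.7%, Plan X 60/156 = 38.5% → Plan X
Plan X wins overall and in every signup group — no reversal.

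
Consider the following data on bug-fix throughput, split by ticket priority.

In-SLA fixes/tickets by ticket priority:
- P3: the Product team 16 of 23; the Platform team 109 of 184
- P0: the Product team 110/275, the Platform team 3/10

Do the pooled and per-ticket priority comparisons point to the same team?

No

P3: the Product team 16/23 = 69.6%, the Platform team 109/184 = 59.2% → the Product team
P0: the Product team 110/275 = 40.0%, the Platform team 3/10 = 30.0% → the Product team
Overall: the Product team 126/298 = 42.3%, the Platform team 112/194 = 57.7% → the Platform team
The Product team wins each ticket group but the Platform team wins overall — the comparison reverses. The Product team's tickets skew toward P0, which has a lower base rate.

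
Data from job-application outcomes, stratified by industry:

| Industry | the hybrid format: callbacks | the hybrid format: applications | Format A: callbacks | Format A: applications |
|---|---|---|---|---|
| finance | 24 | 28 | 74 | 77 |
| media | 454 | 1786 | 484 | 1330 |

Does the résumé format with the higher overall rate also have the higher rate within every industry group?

Yes

Finance: the hybrid format 24/28 = 85.7%, Format A 74/77 = 96.1% → Format A
Media: the hybrid format 454/1786 = 25.4%, Format A 484/1330 = 36.4% → Format A
Overall: the hybrid format 478/1814 = 26.4%, Format A 558/1407 = 39.7% → Format A
Format A wins overall and in every industry group — no reversal.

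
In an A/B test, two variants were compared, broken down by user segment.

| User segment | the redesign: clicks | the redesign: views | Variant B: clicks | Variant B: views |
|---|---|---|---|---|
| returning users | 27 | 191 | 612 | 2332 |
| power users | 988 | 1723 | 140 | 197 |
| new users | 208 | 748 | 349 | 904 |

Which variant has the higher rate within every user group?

Returning users: the redesign 27/191 = 14.1%, Variant B 612/2332 = 26.2% → Variant B
Power users: the redesign 988/1723 = 57.3%, Variant B 140/197 = 71.1% → Variant B
New users: the redesign 208/748 = 27.8%, Variant B 349/904 = 38.6% → Variant B
Variant B has the higher rate in all 3 groups.

Variant B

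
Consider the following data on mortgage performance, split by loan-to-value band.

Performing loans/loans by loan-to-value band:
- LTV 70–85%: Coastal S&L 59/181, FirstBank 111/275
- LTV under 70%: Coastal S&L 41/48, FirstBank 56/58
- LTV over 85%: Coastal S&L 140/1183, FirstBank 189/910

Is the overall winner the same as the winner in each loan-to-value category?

Yes

LTV 70–85%: Coastal S&L 59/181 = 32.6%, FirstBank 111/275 = 40.4% → FirstBank
LTV under 70%: Coastal S&L 41/48 = 85.4%, FirstBank 56/58 = 96.6% → FirstBank
LTV over 85%: Coastal S&L 140/1183 = 11.8%, FirstBank 189/910 = 20.8% → FirstBank
Overall: Coastal S&L 240/1412 = 17.0%, FirstBank 356/1243 = 28.6% → FirstBank
FirstBank wins overall and in every loan-to-value group — no reversal.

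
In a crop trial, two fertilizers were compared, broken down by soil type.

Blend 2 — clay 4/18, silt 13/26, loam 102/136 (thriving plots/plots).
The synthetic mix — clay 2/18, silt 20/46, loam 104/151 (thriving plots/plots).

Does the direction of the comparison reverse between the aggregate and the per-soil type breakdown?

No

Clay: Blend 2 4/18 = 22.2%, the synthetic mix 2/18 = 11.1% → Blend 2
Silt: Blend 2 13/26 = 50.0%, the synthetic mix 20/46 = 43.5% → Blend 2
Loam: Blend 2 102/136 = 75.0%, the synthetic mix 104/151 = 68.9% → Blend 2
Overall: Blend 2 119/180 = 66.1%, the synthetic mix 126/215 = 58.6% → Blend 2
Blend 2 wins overall and in every soil group — no reversal.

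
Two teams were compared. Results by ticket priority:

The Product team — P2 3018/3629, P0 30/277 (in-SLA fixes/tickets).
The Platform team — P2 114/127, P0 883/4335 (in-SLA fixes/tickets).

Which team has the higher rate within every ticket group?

P2: the Product team 3018/3629 = 83.2%, the Platform team 114/127 = 89.8% → the Platform team
P0: the Product team 30/277 = 10.8%, the Platform team 883/4335 = 20.4% → the Platform team
The Platform team has the higher rate in both groups.

the Platform team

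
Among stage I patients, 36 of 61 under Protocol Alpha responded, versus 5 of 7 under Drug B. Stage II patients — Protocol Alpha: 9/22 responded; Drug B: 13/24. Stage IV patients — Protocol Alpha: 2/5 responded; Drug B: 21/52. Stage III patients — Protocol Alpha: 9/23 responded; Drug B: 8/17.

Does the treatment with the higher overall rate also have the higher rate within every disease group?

Stage I: Protocol Alpha 36/61 = 59.0%, Drug B 5/7 = 71.4% → Drug B
Stage II: Protocol Alpha 9/22 = 40.9%, Drug B 13/24 = 54.2% → Drug B
Stage IV: Protocol Alpha 2/5 = 40.0%, Drug B 21/52 = 40.4% → Drug B
Stage III: Protocol Alpha 9/23 = 39.1%, Drug B 8/17 = 47.1% → Drug B
Overall: Protocol Alpha 56/111 = 50.5%, Drug B 47/100 = 47.0% → Protocol Alpha
Drug B wins each disease group but Protocol Alpha wins overall — the comparison reverses. Drug B's patients skew toward stage IV, which has a lower base rate.

No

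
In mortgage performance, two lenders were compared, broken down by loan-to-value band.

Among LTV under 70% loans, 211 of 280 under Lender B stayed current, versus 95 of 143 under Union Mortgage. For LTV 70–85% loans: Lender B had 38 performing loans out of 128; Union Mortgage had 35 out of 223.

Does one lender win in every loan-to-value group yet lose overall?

No

LTV under 70%: Lender B 211/280 = 75.4%, Union Mortgage 95/143 = 66.4% → Lender B
LTV 70–85%: Lender B 38/128 = 29.7%, Union Mortgage 35/223 = 15.7% → Lender B
Overall: Lender B 249/408 = 61.0%, Union Mortgage 130/366 = 35.5% → Lender B
Lender B wins overall and in every loan-to-value group — no reversal.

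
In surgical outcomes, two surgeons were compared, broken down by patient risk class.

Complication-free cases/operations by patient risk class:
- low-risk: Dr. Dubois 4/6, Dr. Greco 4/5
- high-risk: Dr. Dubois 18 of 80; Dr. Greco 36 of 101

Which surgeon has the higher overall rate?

Dr. Greco

Low-risk: Dr. Dubois 4/6 = 66.7%, Dr. Greco 4/5 = 80.0% → Dr. Greco
High-risk: Dr. Dubois 18/80 = 22.5%, Dr. Greco 36/101 = 35.6% → Dr. Greco
Overall: Dr. Dubois 22/86 = 25.6%, Dr. Greco 40/106 = 37.7% → Dr. Greco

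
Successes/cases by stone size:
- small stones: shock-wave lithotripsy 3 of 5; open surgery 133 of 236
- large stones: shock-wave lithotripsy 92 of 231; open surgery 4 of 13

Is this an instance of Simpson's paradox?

Small stones: shock-wave lithotripsy 3/5 = 60.0%, open surgery 133/236 = 56.4% → shock-wave lithotripsy
Large stones: shock-wave lithotripsy 92/231 = 39.8%, open surgery 4/13 = 30.8% → shock-wave lithotripsy
Overall: shock-wave lithotripsy 95/236 = 40.3%, open surgery 137/249 = 55.0% → open surgery
Shock-wave lithotripsy wins each stone group but open surgery wins overall — the comparison reverses. Shock-wave lithotripsy's cases skew toward large stones, which has a lower base rate.

Yes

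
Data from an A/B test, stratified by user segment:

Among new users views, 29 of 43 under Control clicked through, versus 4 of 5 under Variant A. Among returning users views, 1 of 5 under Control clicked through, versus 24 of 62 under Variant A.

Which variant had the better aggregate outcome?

New users: Control 29/43 = 67.4%, Variant A 4/5 = 80.0% → Variant A
Returning users: Control 1/5 = 20.0%, Variant A 24/62 = 38.7% → Variant A
Overall: Control 30/48 = 62.5%, Variant A 28/67 = 41.8% → Control
(Variant A wins every user group but Control wins overall — Variant A's views skew toward the low-rate returning users group.)

Control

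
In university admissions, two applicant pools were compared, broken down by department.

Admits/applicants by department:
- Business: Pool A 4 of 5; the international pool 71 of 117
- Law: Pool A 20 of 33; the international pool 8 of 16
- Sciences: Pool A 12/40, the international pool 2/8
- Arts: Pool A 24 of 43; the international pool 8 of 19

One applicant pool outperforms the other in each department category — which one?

Business: Pool A 4/5 = 80.0%, the international pool 71/117 = 60.7% → Pool A
Law: Pool A 20/33 = 60.6%, the international pool 8/16 = 50.0% → Pool A
Sciences: Pool A 12/40 = 30.0%, the international pool 2/8 = 25.0% → Pool A
Arts: Pool A 24/43 = 55.8%, the international pool 8/19 = 42.1% → Pool A
Pool A has the higher rate in all 4 groups.

Pool A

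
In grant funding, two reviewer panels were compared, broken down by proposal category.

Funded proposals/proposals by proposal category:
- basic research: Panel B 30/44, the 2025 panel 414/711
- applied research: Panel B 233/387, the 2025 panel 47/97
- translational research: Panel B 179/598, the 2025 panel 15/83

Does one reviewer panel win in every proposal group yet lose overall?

Yes

Basic research: Panel B 30/44 = 68.2%, the 2025 panel 414/711 = 58.2% → Panel B
Applied research: Panel B 233/387 = 60.2%, the 2025 panel 47/97 = 48.5% → Panel B
Translational research: Panel B 179/598 = 29.9%, the 2025 panel 15/83 = 18.1% → Panel B
Overall: Panel B 442/1029 = 43.0%, the 2025 panel 476/891 = 53.4% → the 2025 panel
Panel B wins each proposal group but the 2025 panel wins overall — the comparison reverses. Panel B's proposals skew toward translational research, which has a lower base rate.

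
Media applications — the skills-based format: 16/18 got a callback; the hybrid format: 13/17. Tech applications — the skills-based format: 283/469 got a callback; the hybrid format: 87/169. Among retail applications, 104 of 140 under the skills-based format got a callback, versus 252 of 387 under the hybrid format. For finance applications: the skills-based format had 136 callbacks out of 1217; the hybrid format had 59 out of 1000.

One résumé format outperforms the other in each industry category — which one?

Media: the skills-based format 16/18 = 88.9%, the hybrid format 13/17 = 76.5% → the skills-based format
Tech: the skills-based format 283/469 = 60.3%, the hybrid format 87/169 = 51.5% → the skills-based format
Retail: the skills-based format 104/140 = 74.3%, the hybrid format 252/387 = 65.1% → the skills-based format
Finance: the skills-based format 136/1217 = 11.2%, the hybrid format 59/1000 = 5.9% → the skills-based format
The skills-based format has the higher rate in all 4 groups.

the skills-based format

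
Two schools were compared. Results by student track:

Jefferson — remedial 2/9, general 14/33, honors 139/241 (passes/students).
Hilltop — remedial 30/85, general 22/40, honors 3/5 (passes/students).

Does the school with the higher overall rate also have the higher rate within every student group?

Remedial: Jefferson 2/9 = 22.2%, Hilltop 30/85 = 35.3% → Hilltop
General: Jefferson 14/33 = 42.4%, Hilltop 22/40 = 55.0% → Hilltop
Honors: Jefferson 139/241 = 57.7%, Hilltop 3/5 = 60.0% → Hilltop
Overall: Jefferson 155/283 = 54.8%, Hilltop 55/130 = 42.3% → Jefferson
Hilltop wins each student group but Jefferson wins overall — the comparison reverses. Hilltop's students skew toward remedial, which has a lower base rate.

No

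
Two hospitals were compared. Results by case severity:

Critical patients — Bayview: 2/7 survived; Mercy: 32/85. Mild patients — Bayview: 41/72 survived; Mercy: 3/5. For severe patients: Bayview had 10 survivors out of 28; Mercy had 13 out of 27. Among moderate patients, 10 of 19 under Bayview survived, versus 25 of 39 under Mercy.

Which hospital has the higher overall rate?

Critical: Bayview 2/7 = 28.6%, Mercy 32/85 = 37.6% → Mercy
Mild: Bayview 41/72 = 56.9%, Mercy 3/5 = 60.0% → Mercy
Severe: Bayview 10/28 = 35.7%, Mercy 13/27 = 48.1% → Mercy
Moderate: Bayview 10/19 = 52.6%, Mercy 25/39 = 64.1% → Mercy
Overall: Bayview 63/126 = 50.0%, Mercy 73/156 = 46.8% → Bayview
(Mercy wins every case group but Bayview wins overall — Mercy's patients skew toward the low-rate critical group.)

Bayview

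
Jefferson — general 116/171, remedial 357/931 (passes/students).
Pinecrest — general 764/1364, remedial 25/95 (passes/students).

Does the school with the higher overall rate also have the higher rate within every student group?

General: Jefferson 116/171 = 67.8%, Pinecrest 764/1364 = 56.0% → Jefferson
Remedial: Jefferson 357/931 = 38.3%, Pinecrest 25/95 = 26.3% → Jefferson
Overall: Jefferson 473/1102 = 42.9%, Pinecrest 789/1459 = 54.1% → Pinecrest
Jefferson wins each student group but Pinecrest wins overall — the comparison reverses. Jefferson's students skew toward remedial, which has a lower base rate.

No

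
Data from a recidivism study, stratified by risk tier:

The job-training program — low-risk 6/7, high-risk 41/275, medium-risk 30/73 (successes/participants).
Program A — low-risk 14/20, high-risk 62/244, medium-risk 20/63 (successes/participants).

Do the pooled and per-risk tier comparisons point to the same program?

No

Low-risk: the job-training program 6/7 = 85.7%, Program A 14/20 = 70.0% → the job-training program
High-risk: the job-training program 41/275 = 14.9%, Program A 62/244 = 25.4% → Program A
Medium-risk: the job-training program 30/73 = 41.1%, Program A 20/63 = 31.7% → the job-training program
Overall: the job-training program 77/355 = 21.7%, Program A 96/327 = 29.4% → Program A
Neither sweeps: the job-training program wins 2 of 3 groups, Program A wins 1. Program A wins overall but not every group — no Simpson reversal.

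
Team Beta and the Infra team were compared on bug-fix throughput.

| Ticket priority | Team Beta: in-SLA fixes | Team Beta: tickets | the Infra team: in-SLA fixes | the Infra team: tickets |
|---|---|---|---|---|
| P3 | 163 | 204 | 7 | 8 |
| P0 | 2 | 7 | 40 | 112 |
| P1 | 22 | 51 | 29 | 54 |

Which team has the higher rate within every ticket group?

P3: Team Beta 163/204 = 79.9%, the Infra team 7/8 = 87.5% → the Infra team
P0: Team Beta 2/7 = 28.6%, the Infra team 40/112 = 35.7% → the Infra team
P1: Team Beta 22/51 = 43.1%, the Infra team 29/54 = 53.7% → the Infra team
The Infra team has the higher rate in all 3 groups.

the Infra team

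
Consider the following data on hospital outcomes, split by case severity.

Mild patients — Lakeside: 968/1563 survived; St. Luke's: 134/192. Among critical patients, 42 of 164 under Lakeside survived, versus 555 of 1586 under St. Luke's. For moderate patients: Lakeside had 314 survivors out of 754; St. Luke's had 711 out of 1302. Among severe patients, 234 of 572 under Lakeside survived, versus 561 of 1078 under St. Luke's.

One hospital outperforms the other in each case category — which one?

Mild: Lakeside 968/1563 = 61.9%, St. Luke's 134/192 = 69.8% → St. Luke's
Critical: Lakeside 42/164 = 25.6%, St. Luke's 555/1586 = 35.0% → St. Luke's
Moderate: Lakeside 314/754 = 41.6%, St. Luke's 711/1302 = 54.6% → St. Luke's
Severe: Lakeside 234/572 = 40.9%, St. Luke's 561/1078 = 52.0% → St. Luke's
St. Luke's has the higher rate in all 4 groups.

St. Luke's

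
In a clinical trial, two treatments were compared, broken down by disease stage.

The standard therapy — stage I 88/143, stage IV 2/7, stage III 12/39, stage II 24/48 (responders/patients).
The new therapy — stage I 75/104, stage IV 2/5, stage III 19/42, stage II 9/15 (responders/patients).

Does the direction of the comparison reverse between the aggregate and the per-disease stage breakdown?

No

Stage I: the standard therapy 88/143 = 61.5%, the new therapy 75/104 = 72.1% → the new therapy
Stage IV: the standard therapy 2/7 = 28.6%, the new therapy 2/5 = 40.0% → the new therapy
Stage III: the standard therapy 12/39 = 30.8%, the new therapy 19/42 = 45.2% → the new therapy
Stage II: the standard therapy 24/48 = 50.0%, the new therapy 9/15 = 60.0% → the new therapy
Overall: the standard therapy 126/237 = 53.2%, the new therapy 105/166 = 63.3% → the new therapy
The new therapy wins overall and in every disease group — no reversal.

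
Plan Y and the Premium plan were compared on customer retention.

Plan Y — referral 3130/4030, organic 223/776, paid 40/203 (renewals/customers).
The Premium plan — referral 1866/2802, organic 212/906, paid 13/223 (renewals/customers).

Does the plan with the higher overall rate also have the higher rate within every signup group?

Yes

Referral: Plan Y 3130/4030 = 77.7%, the Premium plan 1866/2802 = 66.6% → Plan Y
Organic: Plan Y 223/776 = 28.7%, the Premium plan 212/906 = 23.4% → Plan Y
Paid: Plan Y 40/203 = 19.7%, the Premium plan 13/223 = 5.8% → Plan Y
Overall: Plan Y 3393/5009 = 67.7%, the Premium plan 2091/3931 = 53.2% → Plan Y
Plan Y wins overall and in every signup group — no reversal.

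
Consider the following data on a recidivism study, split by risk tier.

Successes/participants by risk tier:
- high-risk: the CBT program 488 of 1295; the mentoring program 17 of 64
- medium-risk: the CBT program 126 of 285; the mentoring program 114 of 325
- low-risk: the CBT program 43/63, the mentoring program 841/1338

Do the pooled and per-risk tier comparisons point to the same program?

High-risk: the CBT program 488/1295 = 37.7%, the mentoring program 17/64 = 26.6% → the CBT program
Medium-risk: the CBT program 126/285 = 44.2%, the mentoring program 114/325 = 35.1% → the CBT program
Low-risk: the CBT program 43/63 = 68.3%, the mentoring program 841/1338 = 62.9% → the CBT program
Overall: the CBT program 657/1643 = 40.0%, the mentoring program 972/1727 = 56.3% → the mentoring program
The CBT program wins each risk group but the mentoring program wins overall — the comparison reverses. The CBT program's participants skew toward high-risk, which has a lower base rate.

No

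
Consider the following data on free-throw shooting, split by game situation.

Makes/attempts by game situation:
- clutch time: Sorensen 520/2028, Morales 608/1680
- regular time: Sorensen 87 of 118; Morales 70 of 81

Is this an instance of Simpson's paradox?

Clutch time: Sorensen 520/2028 = 25.6%, Morales 608/1680 = 36.2% → Morales
Regular time: Sorensen 87/118 = 73.7%, Morales 70/81 = 86.4% → Morales
Overall: Sorensen 607/2146 = 28.3%, Morales 678/1761 = 38.5% → Morales
Morales wins overall and in every game group — no reversal.

No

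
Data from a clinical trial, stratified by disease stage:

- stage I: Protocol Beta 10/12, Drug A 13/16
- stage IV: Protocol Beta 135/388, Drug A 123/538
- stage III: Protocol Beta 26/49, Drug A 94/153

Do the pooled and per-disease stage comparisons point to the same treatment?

No

Stage I: Protocol Beta 10/12 = 83.3%, Drug A 13/16 = 81.2% → Protocol Beta
Stage IV: Protocol Beta 135/388 = 34.8%, Drug A 123/538 = 22.9% → Protocol Beta
Stage III: Protocol Beta 26/49 = 53.1%, Drug A 94/153 = 61.4% → Drug A
Overall: Protocol Beta 171/449 = 38.1%, Drug A 230/707 = 32.5% → Protocol Beta
Neither sweeps: Protocol Beta wins 2 of 3 groups, Drug A wins 1. Protocol Beta wins overall but not every group — no Simpson reversal.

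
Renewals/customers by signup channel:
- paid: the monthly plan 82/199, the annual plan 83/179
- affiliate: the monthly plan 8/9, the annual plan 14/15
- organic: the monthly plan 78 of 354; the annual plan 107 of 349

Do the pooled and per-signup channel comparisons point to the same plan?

Paid: the monthly plan 82/199 = 41.2%, the annual plan 83/179 = 46.4% → the annual plan
Affiliate: the monthly plan 8/9 = 88.9%, the annual plan 14/15 = 93.3% → the annual plan
Organic: the monthly plan 78/354 = 22.0%, the annual plan 107/349 = 30.7% → the annual plan
Overall: the monthly plan 168/562 = 29.9%, the annual plan 204/543 = 37.6% → the annual plan
The annual plan wins overall and in every signup group — no reversal.

Yes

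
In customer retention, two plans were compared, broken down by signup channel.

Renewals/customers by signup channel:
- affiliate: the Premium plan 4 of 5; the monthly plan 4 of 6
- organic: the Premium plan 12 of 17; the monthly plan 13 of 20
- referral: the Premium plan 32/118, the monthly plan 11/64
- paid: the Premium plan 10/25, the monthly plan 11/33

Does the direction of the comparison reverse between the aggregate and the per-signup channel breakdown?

No

Affiliate: the Premium plan 4/5 = 80.0%, the monthly plan 4/6 = 66.7% → the Premium plan
Organic: the Premium plan 12/17 = 70.6%, the monthly plan 13/20 = 65.0% → the Premium plan
Referral: the Premium plan 32/118 = 27.1%, the monthly plan 11/64 = 17.2% → the Premium plan
Paid: the Premium plan 10/25 = 40.0%, the monthly plan 11/33 = 33.3% → the Premium plan
Overall: the Premium plan 58/165 = 35.2%, the monthly plan 39/123 = 31.7% → the Premium plan
The Premium plan wins overall and in every signup group — no reversal.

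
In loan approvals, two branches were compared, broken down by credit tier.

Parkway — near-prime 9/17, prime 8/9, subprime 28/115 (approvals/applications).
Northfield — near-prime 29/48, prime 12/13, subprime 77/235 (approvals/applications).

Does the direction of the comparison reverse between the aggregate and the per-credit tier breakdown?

Near-prime: Parkway 9/17 = 52.9%, Northfield 29/48 = 60.4% → Northfield
Prime: Parkway 8/9 = 88.9%, Northfield 12/13 = 92.3% → Northfield
Subprime: Parkway 28/115 = 24.3%, Northfield 77/235 = 32.8% → Northfield
Overall: Parkway 45/141 = 31.9%, Northfield 118/296 = 39.9% → Northfield
Northfield wins overall and in every credit group — no reversal.

No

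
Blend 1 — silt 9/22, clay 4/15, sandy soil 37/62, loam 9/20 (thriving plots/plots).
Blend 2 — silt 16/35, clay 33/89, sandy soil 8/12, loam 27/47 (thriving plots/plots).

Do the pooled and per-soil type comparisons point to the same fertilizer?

Silt: Blend 1 9/22 = 40.9%, Blend 2 16/35 = 45.7% → Blend 2
Clay: Blend 1 4/15 = 26.7%, Blend 2 33/89 = 37.1% → Blend 2
Sandy soil: Blend 1 37/62 = 59.7%, Blend 2 8/12 = 66.7% → Blend 2
Loam: Blend 1 9/20 = 45.0%, Blend 2 27/47 = 57.4% → Blend 2
Overall: Blend 1 59/119 = 49.6%, Blend 2 84/183 = 45.9% → Blend 1
Blend 2 wins each soil group but Blend 1 wins overall — the comparison reverses. Blend 2's plots skew toward clay, which has a lower base rate.

No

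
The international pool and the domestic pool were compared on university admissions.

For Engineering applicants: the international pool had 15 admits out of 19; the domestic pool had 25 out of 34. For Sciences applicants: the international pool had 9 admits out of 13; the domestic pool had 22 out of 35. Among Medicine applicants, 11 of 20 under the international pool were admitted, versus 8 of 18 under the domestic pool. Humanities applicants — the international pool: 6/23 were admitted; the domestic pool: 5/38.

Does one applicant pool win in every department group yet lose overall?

No

Engineering: the international pool 15/19 = 78.9%, the domestic pool 25/34 = 73.5% → the international pool
Sciences: the international pool 9/13 = 69.2%, the domestic pool 22/35 = 62.9% → the international pool
Medicine: the international pool 11/20 = 55.0%, the domestic pool 8/18 = 44.4% → the international pool
Humanities: the international pool 6/23 = 26.1%, the domestic pool 5/38 = 13.2% → the international pool
Overall: the international pool 41/75 = 54.7%, the domestic pool 60/125 = 48.0% → the international pool
The international pool wins overall and in every department group — no reversal.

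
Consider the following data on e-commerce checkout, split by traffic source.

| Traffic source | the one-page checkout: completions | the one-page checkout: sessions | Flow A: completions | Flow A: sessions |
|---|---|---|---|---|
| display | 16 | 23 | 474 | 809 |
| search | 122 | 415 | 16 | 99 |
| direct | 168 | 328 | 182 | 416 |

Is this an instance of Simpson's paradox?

Yes

Display: the one-page checkout 16/23 = 69.6%, Flow A 474/809 = 58.6% → the one-page checkout
Search: the one-page checkout 122/415 = 29.4%, Flow A 16/99 = 16.2% → the one-page checkout
Direct: the one-page checkout 168/328 = 51.2%, Flow A 182/416 = 43.8% → the one-page checkout
Overall: the one-page checkout 306/766 = 39.9%, Flow A 672/1324 = 50.8% → Flow A
The one-page checkout wins each traffic group but Flow A wins overall — the comparison reverses. The one-page checkout's sessions skew toward search, which has a lower base rate.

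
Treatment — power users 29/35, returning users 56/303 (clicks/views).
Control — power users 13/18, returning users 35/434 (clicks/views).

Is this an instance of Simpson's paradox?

No

Power users: Treatment 29/35 = 82.9%, Control 13/18 = 72.2% → Treatment
Returning users: Treatment 56/303 = 18.5%, Control 35/434 = 8.1% → Treatment
Overall: Treatment 85/338 = 25.1%, Control 48/452 = 10.6% → Treatment
Treatment wins overall and in every user group — no reversal.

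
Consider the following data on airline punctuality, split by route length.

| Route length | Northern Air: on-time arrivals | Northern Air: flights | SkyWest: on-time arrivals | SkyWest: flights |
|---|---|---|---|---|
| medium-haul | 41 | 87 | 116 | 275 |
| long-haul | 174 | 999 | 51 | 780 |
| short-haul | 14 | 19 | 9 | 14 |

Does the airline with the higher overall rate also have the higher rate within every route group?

Yes

Medium-haul: Northern Air 41/87 = 47.1%, SkyWest 116/275 = 42.2% → Northern Air
Long-haul: Northern Air 174/999 = 17.4%, SkyWest 51/780 = 6.5% → Northern Air
Short-haul: Northern Air 14/19 = 73.7%, SkyWest 9/14 = 64.3% → Northern Air
Overall: Northern Air 229/1105 = 20.7%, SkyWest 176/1069 = 16.5% → Northern Air
Northern Air wins overall and in every route group — no reversal.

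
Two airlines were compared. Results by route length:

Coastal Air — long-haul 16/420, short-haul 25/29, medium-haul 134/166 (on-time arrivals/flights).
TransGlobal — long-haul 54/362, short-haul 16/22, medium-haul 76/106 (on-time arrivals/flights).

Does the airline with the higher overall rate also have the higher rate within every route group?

No

Long-haul: Coastal Air 16/420 = 3.8%, TransGlobal 54/362 = 14.9% → TransGlobal
Short-haul: Coastal Air 25/29 = 86.2%, TransGlobal 16/22 = 72.7% → Coastal Air
Medium-haul: Coastal Air 134/166 = 80.7%, TransGlobal 76/106 = 71.7% → Coastal Air
Overall: Coastal Air 175/615 = 28.5%, TransGlobal 146/490 = 29.8% → TransGlobal
Neither sweeps: Coastal Air wins 2 of 3 groups, TransGlobal wins 1. TransGlobal wins overall but not every group — no Simpson reversal.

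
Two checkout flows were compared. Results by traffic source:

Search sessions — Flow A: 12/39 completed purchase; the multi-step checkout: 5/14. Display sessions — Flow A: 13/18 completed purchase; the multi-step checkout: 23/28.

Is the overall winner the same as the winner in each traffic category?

Yes

Search: Flow A 12/39 = 30.8%, the multi-step checkout 5/14 = 35.7% → the multi-step checkout
Display: Flow A 13/18 = 72.2%, the multi-step checkout 23/28 = 82.1% → the multi-step checkout
Overall: Flow A 25/57 = 43.9%, the multi-step checkout 28/42 = 66.7% → the multi-step checkout
The multi-step checkout wins overall and in every traffic group — no reversal.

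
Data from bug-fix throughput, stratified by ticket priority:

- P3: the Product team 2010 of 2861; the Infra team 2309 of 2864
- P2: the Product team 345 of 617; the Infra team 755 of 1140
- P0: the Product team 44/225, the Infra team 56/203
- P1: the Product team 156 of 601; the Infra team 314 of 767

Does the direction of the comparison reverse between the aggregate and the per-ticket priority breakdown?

No

P3: the Product team 2010/2861 = 70.3%, the Infra team 2309/2864 = 80.6% → the Infra team
P2: the Product team 345/617 = 55.9%, the Infra team 755/1140 = 66.2% → the Infra team
P0: the Product team 44/225 = 19.6%, the Infra team 56/203 = 27.6% → the Infra team
P1: the Product team 156/601 = 26.0%, the Infra team 314/767 = 40.9% → the Infra team
Overall: the Product team 2555/4304 = 59.4%, the Infra team 3434/4974 = 69.0% → the Infra team
The Infra team wins overall and in every ticket group — no reversal.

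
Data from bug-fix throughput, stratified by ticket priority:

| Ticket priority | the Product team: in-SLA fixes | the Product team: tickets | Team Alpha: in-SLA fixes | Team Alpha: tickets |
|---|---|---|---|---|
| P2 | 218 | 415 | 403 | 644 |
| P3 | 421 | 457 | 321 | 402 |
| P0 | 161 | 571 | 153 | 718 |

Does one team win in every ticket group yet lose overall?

P2: the Product team 218/415 = 52.5%, Team Alpha 403/644 = 62.6% → Team Alpha
P3: the Product team 421/457 = 92.1%, Team Alpha 321/402 = 79.9% → the Product team
P0: the Product team 161/571 = 28.2%, Team Alpha 153/718 = 21.3% → the Product team
Overall: the Product team 800/1443 = 55.4%, Team Alpha 877/1764 = 49.7% → the Product team
Neither sweeps: the Product team wins 2 of 3 groups, Team Alpha wins 1. The Product team wins overall but not every group — no Simpson reversal.

No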